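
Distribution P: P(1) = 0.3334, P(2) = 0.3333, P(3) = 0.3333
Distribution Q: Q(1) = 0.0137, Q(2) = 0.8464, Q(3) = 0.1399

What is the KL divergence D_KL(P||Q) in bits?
1.5046 bits

D_KL(P||Q) = Σ P(x) log₂(P(x)/Q(x))

Computing term by term:
  P(1)·log₂(P(1)/Q(1)) = 0.3334·log₂(0.3334/0.0137) = 1.53531
  P(2)·log₂(P(2)/Q(2)) = 0.3333·log₂(0.3333/0.8464) = -0.44813
  P(3)·log₂(P(3)/Q(3)) = 0.3333·log₂(0.3333/0.1399) = 0.41743

D_KL(P||Q) = 1.53531 - 0.44813 + 0.41743 = 1.50461 ≈ 1.5046 bits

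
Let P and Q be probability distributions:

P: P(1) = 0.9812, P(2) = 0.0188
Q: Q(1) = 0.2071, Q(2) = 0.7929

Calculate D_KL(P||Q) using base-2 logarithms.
2.1005 bits

D_KL(P||Q) = Σ P(x) log₂(P(x)/Q(x))

Computing term by term:
  P(1)·log₂(P(1)/Q(1)) = 0.9812·log₂(0.9812/0.2071) = 2.20203
  P(2)·log₂(P(2)/Q(2)) = 0.0188·log₂(0.0188/0.7929) = -0.10149

D_KL(P||Q) = 2.20203 - 0.10149 = 2.10054 ≈ 2.1005 bits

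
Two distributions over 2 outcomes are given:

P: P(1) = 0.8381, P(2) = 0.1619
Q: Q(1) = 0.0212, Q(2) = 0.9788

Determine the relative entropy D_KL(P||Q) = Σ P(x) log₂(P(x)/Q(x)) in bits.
4.0258 bits

D_KL(P||Q) = Σ P(x) log₂(P(x)/Q(x))

Computing term by term:
  P(1)·log₂(P(1)/Q(1)) = 0.8381·log₂(0.8381/0.0212) = 4.44611
  P(2)·log₂(P(2)/Q(2)) = 0.1619·log₂(0.1619/0.9788) = -0.42028

D_KL(P||Q) = 4.44611 - 0.42028 = 4.02583 ≈ 4.0258 bits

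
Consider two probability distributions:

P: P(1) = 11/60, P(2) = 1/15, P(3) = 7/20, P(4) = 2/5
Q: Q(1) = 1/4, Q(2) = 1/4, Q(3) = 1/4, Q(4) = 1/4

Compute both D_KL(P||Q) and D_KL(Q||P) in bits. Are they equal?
D_KL(P||Q) = 0.2320 bits, D_KL(Q||P) = 0.2977 bits. No, they are not equal.

D_KL(P||Q) = Σ P(x) log₂(P(x)/Q(x))

Computing term by term:
  P(1)·log₂(P(1)/Q(1)) = (11/60)·log₂((11/60)/(1/4)) = -0.08203
  P(2)·log₂(P(2)/Q(2)) = (1/15)·log₂((1/15)/(1/4)) = -0.12713
  P(3)·log₂(P(3)/Q(3)) = (7/20)·log₂((7/20)/(1/4)) = 0.16990
  P(4)·log₂(P(4)/Q(4)) = (2/5)·log₂((2/5)/(1/4)) = 0.27123

D_KL(P||Q) = -0.08203 - 0.12713 + 0.16990 + 0.27123 = 0.23197 ≈ 0.2320 bits

D_KL(Q||P) = Σ Q(x) log₂(Q(x)/P(x))

Computing term by term:
  Q(1)·log₂(Q(1)/P(1)) = (1/4)·log₂((1/4)/(11/60)) = 0.11186
  Q(2)·log₂(Q(2)/P(2)) = (1/4)·log₂((1/4)/(1/15)) = 0.47672
  Q(3)·log₂(Q(3)/P(3)) = (1/4)·log₂((1/4)/(7/20)) = -0.12136
  Q(4)·log₂(Q(4)/P(4)) = (1/4)·log₂((1/4)/(2/5)) = -0.16952

D_KL(Q||P) = 0.11186 + 0.47672 - 0.12136 - 0.16952 = 0.29770 ≈ 0.2977 bits

These are NOT equal (difference: 0.0657 bits). KL divergence is asymmetric: D_KL(P||Q) ≠ D_KL(Q||P) in general.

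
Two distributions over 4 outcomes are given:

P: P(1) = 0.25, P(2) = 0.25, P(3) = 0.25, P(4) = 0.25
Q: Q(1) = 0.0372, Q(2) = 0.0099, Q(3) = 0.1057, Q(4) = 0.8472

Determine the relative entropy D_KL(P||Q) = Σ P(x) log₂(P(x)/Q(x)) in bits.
1.7220 bits

D_KL(P||Q) = Σ P(x) log₂(P(x)/Q(x))

Computing term by term:
  P(1)·log₂(P(1)/Q(1)) = 0.25·log₂(0.25/0.0372) = 0.68714
  P(2)·log₂(P(2)/Q(2)) = 0.25·log₂(0.25/0.0099) = 1.16459
  P(3)·log₂(P(3)/Q(3)) = 0.25·log₂(0.25/0.1057) = 0.31049
  P(4)·log₂(P(4)/Q(4)) = 0.25·log₂(0.25/0.8472) = -0.44019

D_KL(P||Q) = 0.68714 + 1.16459 + 0.31049 - 0.44019 = 1.72203 ≈ 1.7220 bits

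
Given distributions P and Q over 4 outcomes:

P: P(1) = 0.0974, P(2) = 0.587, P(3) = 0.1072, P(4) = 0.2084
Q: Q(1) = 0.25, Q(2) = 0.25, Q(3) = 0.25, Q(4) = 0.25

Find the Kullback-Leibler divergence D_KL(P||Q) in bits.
0.4047 bits

D_KL(P||Q) = Σ P(x) log₂(P(x)/Q(x))

Computing term by term:
  P(1)·log₂(P(1)/Q(1)) = 0.0974·log₂(0.0974/0.25) = -0.13246
  P(2)·log₂(P(2)/Q(2)) = 0.587·log₂(0.587/0.25) = 0.72285
  P(3)·log₂(P(3)/Q(3)) = 0.1072·log₂(0.1072/0.25) = -0.13096
  P(4)·log₂(P(4)/Q(4)) = 0.2084·log₂(0.2084/0.25) = -0.05472

D_KL(P||Q) = -0.13246 + 0.72285 - 0.13096 - 0.05472 = 0.40471 ≈ 0.4047 bits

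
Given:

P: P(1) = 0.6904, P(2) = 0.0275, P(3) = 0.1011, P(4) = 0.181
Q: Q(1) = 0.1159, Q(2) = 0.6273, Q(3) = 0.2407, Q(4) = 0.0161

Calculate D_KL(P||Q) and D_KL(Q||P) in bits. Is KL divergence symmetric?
D_KL(P||Q) = 2.1587 bits, D_KL(Q||P) = 2.7768 bits. No, KL divergence is not symmetric.

D_KL(P||Q) = Σ P(x) log₂(P(x)/Q(x))

Computing term by term:
  P(1)·log₂(P(1)/Q(1)) = 0.6904·log₂(0.6904/0.1159) = 1.77747
  P(2)·log₂(P(2)/Q(2)) = 0.0275·log₂(0.0275/0.6273) = -0.12407
  P(3)·log₂(P(3)/Q(3)) = 0.1011·log₂(0.1011/0.2407) = -0.12652
  P(4)·log₂(P(4)/Q(4)) = 0.181·log₂(0.181/0.0161) = 0.63185

D_KL(P||Q) = 1.77747 - 0.12407 - 0.12652 + 0.63185 = 2.15873 ≈ 2.1587 bits

D_KL(Q||P) = Σ Q(x) log₂(Q(x)/P(x))

Computing term by term:
  Q(1)·log₂(Q(1)/P(1)) = 0.1159·log₂(0.1159/0.6904) = -0.29839
  Q(2)·log₂(Q(2)/P(2)) = 0.6273·log₂(0.6273/0.0275) = 2.83016
  Q(3)·log₂(Q(3)/P(3)) = 0.2407·log₂(0.2407/0.1011) = 0.30122
  Q(4)·log₂(Q(4)/P(4)) = 0.0161·log₂(0.0161/0.181) = -0.05620

D_KL(Q||P) = -0.29839 + 2.83016 + 0.30122 - 0.05620 = 2.77679 ≈ 2.7768 bits

These are NOT equal (difference: 0.6181 bits). KL divergence is asymmetric: D_KL(P||Q) ≠ D_KL(Q||P) in general.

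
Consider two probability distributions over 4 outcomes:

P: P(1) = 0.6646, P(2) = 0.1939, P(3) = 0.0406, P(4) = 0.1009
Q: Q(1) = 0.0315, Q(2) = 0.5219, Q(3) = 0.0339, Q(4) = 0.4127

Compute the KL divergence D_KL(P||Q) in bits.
2.4522 bits

D_KL(P||Q) = Σ P(x) log₂(P(x)/Q(x))

Computing term by term:
  P(1)·log₂(P(1)/Q(1)) = 0.6646·log₂(0.6646/0.0315) = 2.92362
  P(2)·log₂(P(2)/Q(2)) = 0.1939·log₂(0.1939/0.5219) = -0.27698
  P(3)·log₂(P(3)/Q(3)) = 0.0406·log₂(0.0406/0.0339) = 0.01056
  P(4)·log₂(P(4)/Q(4)) = 0.1009·log₂(0.1009/0.4127) = -0.20505

D_KL(P||Q) = 2.92362 - 0.27698 + 0.01056 - 0.20505 = 2.45215 ≈ 2.4522 bits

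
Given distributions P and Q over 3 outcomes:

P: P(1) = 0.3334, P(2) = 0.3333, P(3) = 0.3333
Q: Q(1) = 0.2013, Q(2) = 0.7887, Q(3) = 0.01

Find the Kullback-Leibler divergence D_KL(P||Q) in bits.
1.5146 bits

D_KL(P||Q) = Σ P(x) log₂(P(x)/Q(x))

Computing term by term:
  P(1)·log₂(P(1)/Q(1)) = 0.3334·log₂(0.3334/0.2013) = 0.24268
  P(2)·log₂(P(2)/Q(2)) = 0.3333·log₂(0.3333/0.7887) = -0.41418
  P(3)·log₂(P(3)/Q(3)) = 0.3333·log₂(0.3333/0.01) = 1.68608

D_KL(P||Q) = 0.24268 - 0.41418 + 1.68608 = 1.51458 ≈ 1.5146 bits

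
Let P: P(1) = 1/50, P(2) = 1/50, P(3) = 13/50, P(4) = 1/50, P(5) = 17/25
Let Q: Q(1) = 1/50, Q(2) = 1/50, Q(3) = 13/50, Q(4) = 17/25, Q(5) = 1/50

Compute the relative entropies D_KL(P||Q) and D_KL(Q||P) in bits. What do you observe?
D_KL(P||Q) = 3.3577 bits, D_KL(Q||P) = 3.3577 bits. The two directions give the same value here, because Q is a self-inverse relabeling of P; in general KL divergence is asymmetric.

D_KL(P||Q) = Σ P(x) log₂(P(x)/Q(x))

Computing term by term:
  P(1)·log₂(P(1)/Q(1)) = (1/50)·log₂((1/50)/(1/50)) = 0.00000
  P(2)·log₂(P(2)/Q(2)) = (1/50)·log₂((1/50)/(1/50)) = 0.00000
  P(3)·log₂(P(3)/Q(3)) = (13/50)·log₂((13/50)/(13/50)) = 0.00000
  P(4)·log₂(P(4)/Q(4)) = (1/50)·log₂((1/50)/(17/25)) = -0.10175
  P(5)·log₂(P(5)/Q(5)) = (17/25)·log₂((17/25)/(1/50)) = 3.45947

D_KL(P||Q) = 0.00000 + 0.00000 + 0.00000 - 0.10175 + 3.45947 = 3.35772 ≈ 3.3577 bits

D_KL(Q||P) = Σ Q(x) log₂(Q(x)/P(x))

Computing term by term:
  Q(1)·log₂(Q(1)/P(1)) = (1/50)·log₂((1/50)/(1/50)) = 0.00000
  Q(2)·log₂(Q(2)/P(2)) = (1/50)·log₂((1/50)/(1/50)) = 0.00000
  Q(3)·log₂(Q(3)/P(3)) = (13/50)·log₂((13/50)/(13/50)) = 0.00000
  Q(4)·log₂(Q(4)/P(4)) = (17/25)·log₂((17/25)/(1/50)) = 3.45947
  Q(5)·log₂(Q(5)/P(5)) = (1/50)·log₂((1/50)/(17/25)) = -0.10175

D_KL(Q||P) = 0.00000 + 0.00000 + 0.00000 + 3.45947 - 0.10175 = 3.35772 ≈ 3.3577 bits

These ARE equal here. Q is P with outcomes relabeled (Q(4) = P(5), Q(5) = P(4)) by a relabeling that is its own inverse, so the two sums contain exactly the same terms in a different order. This is a special case — KL divergence is not symmetric in general: D_KL(P||Q) ≠ D_KL(Q||P) for most P, Q.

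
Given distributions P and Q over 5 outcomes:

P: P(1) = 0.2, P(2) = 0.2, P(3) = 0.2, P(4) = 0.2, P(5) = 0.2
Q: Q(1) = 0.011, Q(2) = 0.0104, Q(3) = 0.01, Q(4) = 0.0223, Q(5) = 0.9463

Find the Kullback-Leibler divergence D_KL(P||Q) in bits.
2.7389 bits

D_KL(P||Q) = Σ P(x) log₂(P(x)/Q(x))

Computing term by term:
  P(1)·log₂(P(1)/Q(1)) = 0.2·log₂(0.2/0.011) = 0.83688
  P(2)·log₂(P(2)/Q(2)) = 0.2·log₂(0.2/0.0104) = 0.85307
  P(3)·log₂(P(3)/Q(3)) = 0.2·log₂(0.2/0.01) = 0.86439
  P(4)·log₂(P(4)/Q(4)) = 0.2·log₂(0.2/0.0223) = 0.63298
  P(5)·log₂(P(5)/Q(5)) = 0.2·log₂(0.2/0.9463) = -0.44846

D_KL(P||Q) = 0.83688 + 0.85307 + 0.86439 + 0.63298 - 0.44846 = 2.73886 ≈ 2.7389 bits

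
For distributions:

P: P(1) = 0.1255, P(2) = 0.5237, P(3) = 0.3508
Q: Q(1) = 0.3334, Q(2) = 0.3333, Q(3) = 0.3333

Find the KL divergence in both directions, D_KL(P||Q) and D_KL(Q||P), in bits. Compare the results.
D_KL(P||Q) = 0.1904 bits, D_KL(Q||P) = 0.2281 bits. D_KL(Q||P) is larger than D_KL(P||Q) by 0.0377 bits; the two directions differ.

D_KL(P||Q) = Σ P(x) log₂(P(x)/Q(x))

Computing term by term:
  P(1)·log₂(P(1)/Q(1)) = 0.1255·log₂(0.1255/0.3334) = -0.17690
  P(2)·log₂(P(2)/Q(2)) = 0.5237·log₂(0.5237/0.3333) = 0.34141
  P(3)·log₂(P(3)/Q(3)) = 0.3508·log₂(0.3508/0.3333) = 0.02590

D_KL(P||Q) = -0.17690 + 0.34141 + 0.02590 = 0.19041 ≈ 0.1904 bits

D_KL(Q||P) = Σ Q(x) log₂(Q(x)/P(x))

Computing term by term:
  Q(1)·log₂(Q(1)/P(1)) = 0.3334·log₂(0.3334/0.1255) = 0.46995
  Q(2)·log₂(Q(2)/P(2)) = 0.3333·log₂(0.3333/0.5237) = -0.21728
  Q(3)·log₂(Q(3)/P(3)) = 0.3333·log₂(0.3333/0.3508) = -0.02461

D_KL(Q||P) = 0.46995 - 0.21728 - 0.02461 = 0.22806 ≈ 0.2281 bits

These are NOT equal (difference: 0.0377 bits). KL divergence is asymmetric: D_KL(P||Q) ≠ D_KL(Q||P) in general.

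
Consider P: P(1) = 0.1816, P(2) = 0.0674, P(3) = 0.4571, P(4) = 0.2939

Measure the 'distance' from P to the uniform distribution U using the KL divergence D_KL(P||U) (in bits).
0.2553 bits

U(i) = 1/4 for all i

D_KL(P||U) = Σ P(x) log₂(P(x) / (1/4))
           = Σ P(x) log₂(P(x)) + log₂(4)
           = log₂(4) - H(P)

H(P) = -Σ P(x) log₂(P(x)):
  -P(1)·log₂(P(1)) = -(0.1816)·log₂(0.1816) = 0.44695
  -P(2)·log₂(P(2)) = -(0.0674)·log₂(0.0674) = 0.26226
  -P(3)·log₂(P(3)) = -(0.4571)·log₂(0.4571) = 0.51626
  -P(4)·log₂(P(4)) = -(0.2939)·log₂(0.2939) = 0.51920
H(P) = 0.44695 + 0.26226 + 0.51626 + 0.51920 = 1.74467 bits

log₂(4) = 2.00000 bits

D_KL(P||U) = 2.00000 - 1.74467 = 0.25533 ≈ 0.2553 bits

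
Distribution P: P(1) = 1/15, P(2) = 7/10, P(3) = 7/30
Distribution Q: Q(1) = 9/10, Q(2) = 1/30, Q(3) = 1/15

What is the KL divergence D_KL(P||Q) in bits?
3.2460 bits

D_KL(P||Q) = Σ P(x) log₂(P(x)/Q(x))

Computing term by term:
  P(1)·log₂(P(1)/Q(1)) = (1/15)·log₂((1/15)/(9/10)) = -0.25033
  P(2)·log₂(P(2)/Q(2)) = (7/10)·log₂((7/10)/(1/30)) = 3.07462
  P(3)·log₂(P(3)/Q(3)) = (7/30)·log₂((7/30)/(1/15)) = 0.42172

D_KL(P||Q) = -0.25033 + 3.07462 + 0.42172 = 3.24601 ≈ 3.2460 bits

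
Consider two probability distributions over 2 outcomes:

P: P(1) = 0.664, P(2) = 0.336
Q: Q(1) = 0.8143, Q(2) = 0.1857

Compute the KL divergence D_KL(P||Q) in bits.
0.0920 bits

D_KL(P||Q) = Σ P(x) log₂(P(x)/Q(x))

Computing term by term:
  P(1)·log₂(P(1)/Q(1)) = 0.664·log₂(0.664/0.8143) = -0.19547
  P(2)·log₂(P(2)/Q(2)) = 0.336·log₂(0.336/0.1857) = 0.28744

D_KL(P||Q) = -0.19547 + 0.28744 = 0.09197 ≈ 0.0920 bits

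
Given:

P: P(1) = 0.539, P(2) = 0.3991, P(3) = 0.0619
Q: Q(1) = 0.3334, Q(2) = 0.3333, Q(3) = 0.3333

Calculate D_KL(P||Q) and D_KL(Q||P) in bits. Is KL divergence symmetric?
D_KL(P||Q) = 0.3269 bits, D_KL(Q||P) = 0.4918 bits. No, KL divergence is not symmetric.

D_KL(P||Q) = Σ P(x) log₂(P(x)/Q(x))

Computing term by term:
  P(1)·log₂(P(1)/Q(1)) = 0.539·log₂(0.539/0.3334) = 0.37354
  P(2)·log₂(P(2)/Q(2)) = 0.3991·log₂(0.3991/0.3333) = 0.10374
  P(3)·log₂(P(3)/Q(3)) = 0.0619·log₂(0.0619/0.3333) = -0.15034

D_KL(P||Q) = 0.37354 + 0.10374 - 0.15034 = 0.32694 ≈ 0.3269 bits

D_KL(Q||P) = Σ Q(x) log₂(Q(x)/P(x))

Computing term by term:
  Q(1)·log₂(Q(1)/P(1)) = 0.3334·log₂(0.3334/0.539) = -0.23106
  Q(2)·log₂(Q(2)/P(2)) = 0.3333·log₂(0.3333/0.3991) = -0.08663
  Q(3)·log₂(Q(3)/P(3)) = 0.3333·log₂(0.3333/0.0619) = 0.80952

D_KL(Q||P) = -0.23106 - 0.08663 + 0.80952 = 0.49183 ≈ 0.4918 bits

These are NOT equal (difference: 0.1649 bits). KL divergence is asymmetric: D_KL(P||Q) ≠ D_KL(Q||P) in general.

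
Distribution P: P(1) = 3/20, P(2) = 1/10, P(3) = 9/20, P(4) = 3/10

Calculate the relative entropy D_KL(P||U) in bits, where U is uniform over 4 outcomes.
0.2178 bits

U(i) = 1/4 for all i

D_KL(P||U) = Σ P(x) log₂(P(x) / (1/4))
           = Σ P(x) log₂(P(x)) + log₂(4)
           = log₂(4) - H(P)

H(P) = -Σ P(x) log₂(P(x)):
  -P(1)·log₂(P(1)) = -(3/20)·log₂(3/20) = 0.41054
  -P(2)·log₂(P(2)) = -(1/10)·log₂(1/10) = 0.33219
  -P(3)·log₂(P(3)) = -(9/20)·log₂(9/20) = 0.51840
  -P(4)·log₂(P(4)) = -(3/10)·log₂(3/10) = 0.52109
H(P) = 0.41054 + 0.33219 + 0.51840 + 0.52109 = 1.78222 bits

log₂(4) = 2.00000 bits

D_KL(P||U) = 2.00000 - 1.78222 = 0.21778 ≈ 0.2178 bits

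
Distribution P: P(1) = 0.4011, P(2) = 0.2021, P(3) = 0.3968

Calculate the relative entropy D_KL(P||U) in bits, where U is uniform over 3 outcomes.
0.0610 bits

U(i) = 1/3 for all i

D_KL(P||U) = Σ P(x) log₂(P(x) / (1/3))
           = Σ P(x) log₂(P(x)) + log₂(3)
           = log₂(3) - H(P)

H(P) = -Σ P(x) log₂(P(x)):
  -P(1)·log₂(P(1)) = -(0.4011)·log₂(0.4011) = 0.52864
  -P(2)·log₂(P(2)) = -(0.2021)·log₂(0.2021) = 0.46622
  -P(3)·log₂(P(3)) = -(0.3968)·log₂(0.3968) = 0.52914
H(P) = 0.52864 + 0.46622 + 0.52914 = 1.52400 bits

log₂(3) = 1.58496 bits

D_KL(P||U) = 1.58496 - 1.52400 = 0.06096 ≈ 0.0610 bits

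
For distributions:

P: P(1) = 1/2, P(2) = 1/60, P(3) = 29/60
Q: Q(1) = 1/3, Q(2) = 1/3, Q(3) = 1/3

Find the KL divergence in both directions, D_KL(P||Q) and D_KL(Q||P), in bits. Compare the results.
D_KL(P||Q) = 0.4795 bits, D_KL(Q||P) = 1.0670 bits. D_KL(Q||P) is larger than D_KL(P||Q) by 0.5875 bits; the two directions differ.

D_KL(P||Q) = Σ P(x) log₂(P(x)/Q(x))

Computing term by term:
  P(1)·log₂(P(1)/Q(1)) = (1/2)·log₂((1/2)/(1/3)) = 0.29248
  P(2)·log₂(P(2)/Q(2)) = (1/60)·log₂((1/60)/(1/3)) = -0.07203
  P(3)·log₂(P(3)/Q(3)) = (29/60)·log₂((29/60)/(1/3)) = 0.25909

D_KL(P||Q) = 0.29248 - 0.07203 + 0.25909 = 0.47954 ≈ 0.4795 bits

D_KL(Q||P) = Σ Q(x) log₂(Q(x)/P(x))

Computing term by term:
  Q(1)·log₂(Q(1)/P(1)) = (1/3)·log₂((1/3)/(1/2)) = -0.19499
  Q(2)·log₂(Q(2)/P(2)) = (1/3)·log₂((1/3)/(1/60)) = 1.44064
  Q(3)·log₂(Q(3)/P(3)) = (1/3)·log₂((1/3)/(29/60)) = -0.17868

D_KL(Q||P) = -0.19499 + 1.44064 - 0.17868 = 1.06697 ≈ 1.0670 bits

These are NOT equal (difference: 0.5875 bits). KL divergence is asymmetric: D_KL(P||Q) ≠ D_KL(Q||P) in general.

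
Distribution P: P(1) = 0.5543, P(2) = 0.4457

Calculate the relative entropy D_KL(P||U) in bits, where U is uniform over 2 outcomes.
0.0085 bits

U(i) = 1/2 for all i

D_KL(P||U) = Σ P(x) log₂(P(x) / (1/2))
           = Σ P(x) log₂(P(x)) + log₂(2)
           = log₂(2) - H(P)

H(P) = -Σ P(x) log₂(P(x)):
  -P(1)·log₂(P(1)) = -(0.5543)·log₂(0.5543) = 0.47185
  -P(2)·log₂(P(2)) = -(0.4457)·log₂(0.4457) = 0.51962
H(P) = 0.47185 + 0.51962 = 0.99147 bits

log₂(2) = 1.00000 bits

D_KL(P||U) = 1.00000 - 0.99147 = 0.00853 ≈ 0.0085 bits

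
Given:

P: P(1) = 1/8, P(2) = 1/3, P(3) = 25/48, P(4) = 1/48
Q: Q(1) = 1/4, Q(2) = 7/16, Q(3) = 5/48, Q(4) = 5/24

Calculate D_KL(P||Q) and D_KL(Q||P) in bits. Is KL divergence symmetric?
D_KL(P||Q) = 0.8844 bits, D_KL(Q||P) = 0.8718 bits. No, KL divergence is not symmetric.

D_KL(P||Q) = Σ P(x) log₂(P(x)/Q(x))

Computing term by term:
  P(1)·log₂(P(1)/Q(1)) = (1/8)·log₂((1/8)/(1/4)) = -0.12500
  P(2)·log₂(P(2)/Q(2)) = (1/3)·log₂((1/3)/(7/16)) = -0.13077
  P(3)·log₂(P(3)/Q(3)) = (25/48)·log₂((25/48)/(5/48)) = 1.20934
  P(4)·log₂(P(4)/Q(4)) = (1/48)·log₂((1/48)/(5/24)) = -0.06921

D_KL(P||Q) = -0.12500 - 0.13077 + 1.20934 - 0.06921 = 0.88436 ≈ 0.8844 bits

D_KL(Q||P) = Σ Q(x) log₂(Q(x)/P(x))

Computing term by term:
  Q(1)·log₂(Q(1)/P(1)) = (1/4)·log₂((1/4)/(1/8)) = 0.25000
  Q(2)·log₂(Q(2)/P(2)) = (7/16)·log₂((7/16)/(1/3)) = 0.17164
  Q(3)·log₂(Q(3)/P(3)) = (5/48)·log₂((5/48)/(25/48)) = -0.24187
  Q(4)·log₂(Q(4)/P(4)) = (5/24)·log₂((5/24)/(1/48)) = 0.69207

D_KL(Q||P) = 0.25000 + 0.17164 - 0.24187 + 0.69207 = 0.87184 ≈ 0.8718 bits

These are NOT equal (difference: 0.0126 bits). KL divergence is asymmetric: D_KL(P||Q) ≠ D_KL(Q||P) in general.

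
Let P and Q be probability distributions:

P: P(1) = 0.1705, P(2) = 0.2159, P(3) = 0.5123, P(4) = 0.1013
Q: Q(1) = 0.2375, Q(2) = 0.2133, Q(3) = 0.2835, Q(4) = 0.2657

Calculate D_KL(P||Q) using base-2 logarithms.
0.2186 bits

D_KL(P||Q) = Σ P(x) log₂(P(x)/Q(x))

Computing term by term:
  P(1)·log₂(P(1)/Q(1)) = 0.1705·log₂(0.1705/0.2375) = -0.08153
  P(2)·log₂(P(2)/Q(2)) = 0.2159·log₂(0.2159/0.2133) = 0.00377
  P(3)·log₂(P(3)/Q(3)) = 0.5123·log₂(0.5123/0.2835) = 0.43732
  P(4)·log₂(P(4)/Q(4)) = 0.1013·log₂(0.1013/0.2657) = -0.14092

D_KL(P||Q) = -0.08153 + 0.00377 + 0.43732 - 0.14092 = 0.21864 ≈ 0.2186 bits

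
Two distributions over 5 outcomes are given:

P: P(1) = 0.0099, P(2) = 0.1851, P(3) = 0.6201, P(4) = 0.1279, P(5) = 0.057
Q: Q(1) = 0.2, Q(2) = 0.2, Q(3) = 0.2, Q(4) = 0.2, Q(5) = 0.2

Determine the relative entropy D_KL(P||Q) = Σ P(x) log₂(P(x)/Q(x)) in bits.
0.7630 bits

D_KL(P||Q) = Σ P(x) log₂(P(x)/Q(x))

Computing term by term:
  P(1)·log₂(P(1)/Q(1)) = 0.0099·log₂(0.0099/0.2) = -0.04293
  P(2)·log₂(P(2)/Q(2)) = 0.1851·log₂(0.1851/0.2) = -0.02067
  P(3)·log₂(P(3)/Q(3)) = 0.6201·log₂(0.6201/0.2) = 1.01231
  P(4)·log₂(P(4)/Q(4)) = 0.1279·log₂(0.1279/0.2) = -0.08249
  P(5)·log₂(P(5)/Q(5)) = 0.057·log₂(0.057/0.2) = -0.10323

D_KL(P||Q) = -0.04293 - 0.02067 + 1.01231 - 0.08249 - 0.10323 = 0.76299 ≈ 0.7630 bits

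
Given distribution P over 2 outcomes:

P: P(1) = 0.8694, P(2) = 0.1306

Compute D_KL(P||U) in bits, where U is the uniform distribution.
0.4409 bits

U(i) = 1/2 for all i

D_KL(P||U) = Σ P(x) log₂(P(x) / (1/2))
           = Σ P(x) log₂(P(x)) + log₂(2)
           = log₂(2) - H(P)

H(P) = -Σ P(x) log₂(P(x)):
  -P(1)·log₂(P(1)) = -(0.8694)·log₂(0.8694) = 0.17554
  -P(2)·log₂(P(2)) = -(0.1306)·log₂(0.1306) = 0.38354
H(P) = 0.17554 + 0.38354 = 0.55908 bits

log₂(2) = 1.00000 bits

D_KL(P||U) = 1.00000 - 0.55908 = 0.44092 ≈ 0.4409 bits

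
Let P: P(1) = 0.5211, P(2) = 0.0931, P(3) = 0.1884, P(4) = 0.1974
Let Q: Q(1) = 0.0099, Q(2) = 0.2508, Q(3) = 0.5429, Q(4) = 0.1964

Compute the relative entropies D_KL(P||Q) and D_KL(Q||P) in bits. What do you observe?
D_KL(P||Q) = 2.5603 bits, D_KL(Q||P) = 1.1295 bits. The two directions give different values (D_KL(P||Q) exceeds D_KL(Q||P) by 1.4308 bits): KL divergence is asymmetric.

D_KL(P||Q) = Σ P(x) log₂(P(x)/Q(x))

Computing term by term:
  P(1)·log₂(P(1)/Q(1)) = 0.5211·log₂(0.5211/0.0099) = 2.97964
  P(2)·log₂(P(2)/Q(2)) = 0.0931·log₂(0.0931/0.2508) = -0.13310
  P(3)·log₂(P(3)/Q(3)) = 0.1884·log₂(0.1884/0.5429) = -0.28767
  P(4)·log₂(P(4)/Q(4)) = 0.1974·log₂(0.1974/0.1964) = 0.00145

D_KL(P||Q) = 2.97964 - 0.13310 - 0.28767 + 0.00145 = 2.56032 ≈ 2.5603 bits

D_KL(Q||P) = Σ Q(x) log₂(Q(x)/P(x))

Computing term by term:
  Q(1)·log₂(Q(1)/P(1)) = 0.0099·log₂(0.0099/0.5211) = -0.05661
  Q(2)·log₂(Q(2)/P(2)) = 0.2508·log₂(0.2508/0.0931) = 0.35856
  Q(3)·log₂(Q(3)/P(3)) = 0.5429·log₂(0.5429/0.1884) = 0.82895
  Q(4)·log₂(Q(4)/P(4)) = 0.1964·log₂(0.1964/0.1974) = -0.00144

D_KL(Q||P) = -0.05661 + 0.35856 + 0.82895 - 0.00144 = 1.12946 ≈ 1.1295 bits

These are NOT equal (difference: 1.4308 bits). KL divergence is asymmetric: D_KL(P||Q) ≠ D_KL(Q||P) in general.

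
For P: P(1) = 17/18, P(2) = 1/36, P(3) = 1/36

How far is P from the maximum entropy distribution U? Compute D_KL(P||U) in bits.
1.2199 bits

U(i) = 1/3 for all i

D_KL(P||U) = Σ P(x) log₂(P(x) / (1/3))
           = Σ P(x) log₂(P(x)) + log₂(3)
           = log₂(3) - H(P)

H(P) = -Σ P(x) log₂(P(x)):
  -P(1)·log₂(P(1)) = -(17/18)·log₂(17/18) = 0.07788
  -P(2)·log₂(P(2)) = -(1/36)·log₂(1/36) = 0.14361
  -P(3)·log₂(P(3)) = -(1/36)·log₂(1/36) = 0.14361
H(P) = 0.07788 + 0.14361 + 0.14361 = 0.36510 bits

log₂(3) = 1.58496 bits

D_KL(P||U) = 1.58496 - 0.36510 = 1.21986 ≈ 1.2199 bits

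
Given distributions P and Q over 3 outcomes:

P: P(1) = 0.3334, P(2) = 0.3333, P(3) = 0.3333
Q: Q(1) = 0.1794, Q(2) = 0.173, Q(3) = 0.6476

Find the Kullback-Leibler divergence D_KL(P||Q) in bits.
0.2940 bits

D_KL(P||Q) = Σ P(x) log₂(P(x)/Q(x))

Computing term by term:
  P(1)·log₂(P(1)/Q(1)) = 0.3334·log₂(0.3334/0.1794) = 0.29808
  P(2)·log₂(P(2)/Q(2)) = 0.3333·log₂(0.3333/0.173) = 0.31532
  P(3)·log₂(P(3)/Q(3)) = 0.3333·log₂(0.3333/0.6476) = -0.31940

D_KL(P||Q) = 0.29808 + 0.31532 - 0.31940 = 0.29400 ≈ 0.2940 bits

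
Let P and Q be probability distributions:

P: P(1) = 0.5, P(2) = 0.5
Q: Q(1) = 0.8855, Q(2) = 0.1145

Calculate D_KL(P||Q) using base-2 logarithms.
0.6510 bits

D_KL(P||Q) = Σ P(x) log₂(P(x)/Q(x))

Computing term by term:
  P(1)·log₂(P(1)/Q(1)) = 0.5·log₂(0.5/0.8855) = -0.41228
  P(2)·log₂(P(2)/Q(2)) = 0.5·log₂(0.5/0.1145) = 1.06329

D_KL(P||Q) = -0.41228 + 1.06329 = 0.65101 ≈ 0.6510 bits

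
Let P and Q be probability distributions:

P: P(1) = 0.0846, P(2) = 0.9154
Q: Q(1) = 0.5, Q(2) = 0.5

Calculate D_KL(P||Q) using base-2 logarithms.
0.5818 bits

D_KL(P||Q) = Σ P(x) log₂(P(x)/Q(x))

Computing term by term:
  P(1)·log₂(P(1)/Q(1)) = 0.0846·log₂(0.0846/0.5) = -0.21685
  P(2)·log₂(P(2)/Q(2)) = 0.9154·log₂(0.9154/0.5) = 0.79866

D_KL(P||Q) = -0.21685 + 0.79866 = 0.58181 ≈ 0.5818 bits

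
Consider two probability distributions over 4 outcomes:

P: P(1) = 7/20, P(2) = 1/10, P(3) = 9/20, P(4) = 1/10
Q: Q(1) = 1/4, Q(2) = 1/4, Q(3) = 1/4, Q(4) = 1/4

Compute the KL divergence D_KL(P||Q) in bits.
0.2871 bits

D_KL(P||Q) = Σ P(x) log₂(P(x)/Q(x))

Computing term by term:
  P(1)·log₂(P(1)/Q(1)) = (7/20)·log₂((7/20)/(1/4)) = 0.16990
  P(2)·log₂(P(2)/Q(2)) = (1/10)·log₂((1/10)/(1/4)) = -0.13219
  P(3)·log₂(P(3)/Q(3)) = (9/20)·log₂((9/20)/(1/4)) = 0.38160
  P(4)·log₂(P(4)/Q(4)) = (1/10)·log₂((1/10)/(1/4)) = -0.13219

D_KL(P||Q) = 0.16990 - 0.13219 + 0.38160 - 0.13219 = 0.28712 ≈ 0.2871 bits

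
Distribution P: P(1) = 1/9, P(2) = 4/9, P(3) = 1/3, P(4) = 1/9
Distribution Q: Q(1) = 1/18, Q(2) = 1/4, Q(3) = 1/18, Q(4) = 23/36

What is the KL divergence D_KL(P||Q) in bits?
1.0613 bits

D_KL(P||Q) = Σ P(x) log₂(P(x)/Q(x))

Computing term by term:
  P(1)·log₂(P(1)/Q(1)) = (1/9)·log₂((1/9)/(1/18)) = 0.11111
  P(2)·log₂(P(2)/Q(2)) = (4/9)·log₂((4/9)/(1/4)) = 0.36892
  P(3)·log₂(P(3)/Q(3)) = (1/3)·log₂((1/3)/(1/18)) = 0.86165
  P(4)·log₂(P(4)/Q(4)) = (1/9)·log₂((1/9)/(23/36)) = -0.28040

D_KL(P||Q) = 0.11111 + 0.36892 + 0.86165 - 0.28040 = 1.06128 ≈ 1.0613 bits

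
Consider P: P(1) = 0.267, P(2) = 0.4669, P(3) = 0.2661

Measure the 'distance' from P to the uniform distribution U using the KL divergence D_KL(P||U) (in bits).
0.0550 bits

U(i) = 1/3 for all i

D_KL(P||U) = Σ P(x) log₂(P(x) / (1/3))
           = Σ P(x) log₂(P(x)) + log₂(3)
           = log₂(3) - H(P)

H(P) = -Σ P(x) log₂(P(x)):
  -P(1)·log₂(P(1)) = -(0.267)·log₂(0.267) = 0.50866
  -P(2)·log₂(P(2)) = -(0.4669)·log₂(0.4669) = 0.51304
  -P(3)·log₂(P(3)) = -(0.2661)·log₂(0.2661) = 0.50824
H(P) = 0.50866 + 0.51304 + 0.50824 = 1.52994 bits

log₂(3) = 1.58496 bits

D_KL(P||U) = 1.58496 - 1.52994 = 0.05502 ≈ 0.0550 bits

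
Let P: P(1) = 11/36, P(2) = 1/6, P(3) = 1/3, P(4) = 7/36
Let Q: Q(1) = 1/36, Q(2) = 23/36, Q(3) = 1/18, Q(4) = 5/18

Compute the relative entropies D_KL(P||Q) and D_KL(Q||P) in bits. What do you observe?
D_KL(P||Q) = 1.4955 bits, D_KL(Q||P) = 1.1418 bits. The two directions give different values (D_KL(P||Q) exceeds D_KL(Q||P) by 0.3537 bits): KL divergence is asymmetric.

D_KL(P||Q) = Σ P(x) log₂(P(x)/Q(x))

Computing term by term:
  P(1)·log₂(P(1)/Q(1)) = (11/36)·log₂((11/36)/(1/36)) = 1.05705
  P(2)·log₂(P(2)/Q(2)) = (1/6)·log₂((1/6)/(23/36)) = -0.32310
  P(3)·log₂(P(3)/Q(3)) = (1/3)·log₂((1/3)/(1/18)) = 0.86165
  P(4)·log₂(P(4)/Q(4)) = (7/36)·log₂((7/36)/(5/18)) = -0.10006

D_KL(P||Q) = 1.05705 - 0.32310 + 0.86165 - 0.10006 = 1.49554 ≈ 1.4955 bits

D_KL(Q||P) = Σ Q(x) log₂(Q(x)/P(x))

Computing term by term:
  Q(1)·log₂(Q(1)/P(1)) = (1/36)·log₂((1/36)/(11/36)) = -0.09610
  Q(2)·log₂(Q(2)/P(2)) = (23/36)·log₂((23/36)/(1/6)) = 1.23855
  Q(3)·log₂(Q(3)/P(3)) = (1/18)·log₂((1/18)/(1/3)) = -0.14361
  Q(4)·log₂(Q(4)/P(4)) = (5/18)·log₂((5/18)/(7/36)) = 0.14294

D_KL(Q||P) = -0.09610 + 1.23855 - 0.14361 + 0.14294 = 1.14178 ≈ 1.1418 bits

These are NOT equal (difference: 0.3537 bits). KL divergence is asymmetric: D_KL(P||Q) ≠ D_KL(Q||P) in general.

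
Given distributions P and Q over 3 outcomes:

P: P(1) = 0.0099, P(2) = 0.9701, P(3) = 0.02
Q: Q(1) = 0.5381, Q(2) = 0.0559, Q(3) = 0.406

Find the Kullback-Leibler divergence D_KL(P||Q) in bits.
3.8502 bits

D_KL(P||Q) = Σ P(x) log₂(P(x)/Q(x))

Computing term by term:
  P(1)·log₂(P(1)/Q(1)) = 0.0099·log₂(0.0099/0.5381) = -0.05707
  P(2)·log₂(P(2)/Q(2)) = 0.9701·log₂(0.9701/0.0559) = 3.99411
  P(3)·log₂(P(3)/Q(3)) = 0.02·log₂(0.02/0.406) = -0.08687

D_KL(P||Q) = -0.05707 + 3.99411 - 0.08687 = 3.85017 ≈ 3.8502 bits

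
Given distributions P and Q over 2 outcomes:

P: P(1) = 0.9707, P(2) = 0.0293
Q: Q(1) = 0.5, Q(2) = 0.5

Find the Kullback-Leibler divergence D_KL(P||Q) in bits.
0.8091 bits

D_KL(P||Q) = Σ P(x) log₂(P(x)/Q(x))

Computing term by term:
  P(1)·log₂(P(1)/Q(1)) = 0.9707·log₂(0.9707/0.5) = 0.92905
  P(2)·log₂(P(2)/Q(2)) = 0.0293·log₂(0.0293/0.5) = -0.11992

D_KL(P||Q) = 0.92905 - 0.11992 = 0.80913 ≈ 0.8091 bits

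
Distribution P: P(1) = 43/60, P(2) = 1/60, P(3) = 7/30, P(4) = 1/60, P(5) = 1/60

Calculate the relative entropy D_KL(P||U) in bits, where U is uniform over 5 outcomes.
1.1922 bits

U(i) = 1/5 for all i

D_KL(P||U) = Σ P(x) log₂(P(x) / (1/5))
           = Σ P(x) log₂(P(x)) + log₂(5)
           = log₂(5) - H(P)

H(P) = -Σ P(x) log₂(P(x)):
  -P(1)·log₂(P(1)) = -(43/60)·log₂(43/60) = 0.34445
  -P(2)·log₂(P(2)) = -(1/60)·log₂(1/60) = 0.09845
  -P(3)·log₂(P(3)) = -(7/30)·log₂(7/30) = 0.48989
  -P(4)·log₂(P(4)) = -(1/60)·log₂(1/60) = 0.09845
  -P(5)·log₂(P(5)) = -(1/60)·log₂(1/60) = 0.09845
H(P) = 0.34445 + 0.09845 + 0.48989 + 0.09845 + 0.09845 = 1.12969 bits

log₂(5) = 2.32193 bits

D_KL(P||U) = 2.32193 - 1.12969 = 1.19224 ≈ 1.1922 bits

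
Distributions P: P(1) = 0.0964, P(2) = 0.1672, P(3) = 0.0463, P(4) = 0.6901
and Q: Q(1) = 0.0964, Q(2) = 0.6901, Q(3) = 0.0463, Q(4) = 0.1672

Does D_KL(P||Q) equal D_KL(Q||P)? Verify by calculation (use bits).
D_KL(P||Q) = 1.0695 bits, D_KL(Q||P) = 1.0695 bits. Yes — for this pair D_KL(P||Q) = D_KL(Q||P).

D_KL(P||Q) = Σ P(x) log₂(P(x)/Q(x))

Computing term by term:
  P(1)·log₂(P(1)/Q(1)) = 0.0964·log₂(0.0964/0.0964) = 0.00000
  P(2)·log₂(P(2)/Q(2)) = 0.1672·log₂(0.1672/0.6901) = -0.34196
  P(3)·log₂(P(3)/Q(3)) = 0.0463·log₂(0.0463/0.0463) = 0.00000
  P(4)·log₂(P(4)/Q(4)) = 0.6901·log₂(0.6901/0.1672) = 1.41141

D_KL(P||Q) = 0.00000 - 0.34196 + 0.00000 + 1.41141 = 1.06945 ≈ 1.0695 bits

D_KL(Q||P) = Σ Q(x) log₂(Q(x)/P(x))

Computing term by term:
  Q(1)·log₂(Q(1)/P(1)) = 0.0964·log₂(0.0964/0.0964) = 0.00000
  Q(2)·log₂(Q(2)/P(2)) = 0.6901·log₂(0.6901/0.1672) = 1.41141
  Q(3)·log₂(Q(3)/P(3)) = 0.0463·log₂(0.0463/0.0463) = 0.00000
  Q(4)·log₂(Q(4)/P(4)) = 0.1672·log₂(0.1672/0.6901) = -0.34196

D_KL(Q||P) = 0.00000 + 1.41141 + 0.00000 - 0.34196 = 1.06945 ≈ 1.0695 bits

These ARE equal here. Q is P with outcomes relabeled (Q(2) = P(4), Q(4) = P(2)) by a relabeling that is its own inverse, so the two sums contain exactly the same terms in a different order. This is a special case — KL divergence is not symmetric in general: D_KL(P||Q) ≠ D_KL(Q||P) for most P, Q.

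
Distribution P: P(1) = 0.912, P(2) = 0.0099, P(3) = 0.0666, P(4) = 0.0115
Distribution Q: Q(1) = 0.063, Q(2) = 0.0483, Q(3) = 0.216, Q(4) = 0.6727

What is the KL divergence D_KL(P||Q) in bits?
3.3131 bits

D_KL(P||Q) = Σ P(x) log₂(P(x)/Q(x))

Computing term by term:
  P(1)·log₂(P(1)/Q(1)) = 0.912·log₂(0.912/0.063) = 3.51632
  P(2)·log₂(P(2)/Q(2)) = 0.0099·log₂(0.0099/0.0483) = -0.02264
  P(3)·log₂(P(3)/Q(3)) = 0.0666·log₂(0.0666/0.216) = -0.11305
  P(4)·log₂(P(4)/Q(4)) = 0.0115·log₂(0.0115/0.6727) = -0.06751

D_KL(P||Q) = 3.51632 - 0.02264 - 0.11305 - 0.06751 = 3.31312 ≈ 3.3131 bits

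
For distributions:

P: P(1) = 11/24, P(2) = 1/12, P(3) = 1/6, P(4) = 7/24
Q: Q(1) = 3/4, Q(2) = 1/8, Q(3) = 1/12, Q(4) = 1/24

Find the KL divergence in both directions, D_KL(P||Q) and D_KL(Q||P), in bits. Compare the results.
D_KL(P||Q) = 0.6111 bits, D_KL(Q||P) = 0.4057 bits. D_KL(P||Q) is larger than D_KL(Q||P) by 0.2054 bits; the two directions differ.

D_KL(P||Q) = Σ P(x) log₂(P(x)/Q(x))

Computing term by term:
  P(1)·log₂(P(1)/Q(1)) = (11/24)·log₂((11/24)/(3/4)) = -0.32564
  P(2)·log₂(P(2)/Q(2)) = (1/12)·log₂((1/12)/(1/8)) = -0.04875
  P(3)·log₂(P(3)/Q(3)) = (1/6)·log₂((1/6)/(1/12)) = 0.16667
  P(4)·log₂(P(4)/Q(4)) = (7/24)·log₂((7/24)/(1/24)) = 0.81881

D_KL(P||Q) = -0.32564 - 0.04875 + 0.16667 + 0.81881 = 0.61109 ≈ 0.6111 bits

D_KL(Q||P) = Σ Q(x) log₂(Q(x)/P(x))

Computing term by term:
  Q(1)·log₂(Q(1)/P(1)) = (3/4)·log₂((3/4)/(11/24)) = 0.53287
  Q(2)·log₂(Q(2)/P(2)) = (1/8)·log₂((1/8)/(1/12)) = 0.07312
  Q(3)·log₂(Q(3)/P(3)) = (1/12)·log₂((1/12)/(1/6)) = -0.08333
  Q(4)·log₂(Q(4)/P(4)) = (1/24)·log₂((1/24)/(7/24)) = -0.11697

D_KL(Q||P) = 0.53287 + 0.07312 - 0.08333 - 0.11697 = 0.40569 ≈ 0.4057 bits

These are NOT equal (difference: 0.2054 bits). KL divergence is asymmetric: D_KL(P||Q) ≠ D_KL(Q||P) in general.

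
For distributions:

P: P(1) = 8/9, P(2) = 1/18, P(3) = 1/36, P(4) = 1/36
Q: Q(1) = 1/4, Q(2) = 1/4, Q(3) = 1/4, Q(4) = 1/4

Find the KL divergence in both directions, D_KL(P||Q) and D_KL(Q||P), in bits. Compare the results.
D_KL(P||Q) = 1.3301 bits, D_KL(Q||P) = 1.6699 bits. D_KL(Q||P) is larger than D_KL(P||Q) by 0.3398 bits; the two directions differ.

D_KL(P||Q) = Σ P(x) log₂(P(x)/Q(x))

Computing term by term:
  P(1)·log₂(P(1)/Q(1)) = (8/9)·log₂((8/9)/(1/4)) = 1.62673
  P(2)·log₂(P(2)/Q(2)) = (1/18)·log₂((1/18)/(1/4)) = -0.12055
  P(3)·log₂(P(3)/Q(3)) = (1/36)·log₂((1/36)/(1/4)) = -0.08805
  P(4)·log₂(P(4)/Q(4)) = (1/36)·log₂((1/36)/(1/4)) = -0.08805

D_KL(P||Q) = 1.62673 - 0.12055 - 0.08805 - 0.08805 = 1.33008 ≈ 1.3301 bits

D_KL(Q||P) = Σ Q(x) log₂(Q(x)/P(x))

Computing term by term:
  Q(1)·log₂(Q(1)/P(1)) = (1/4)·log₂((1/4)/(8/9)) = -0.45752
  Q(2)·log₂(Q(2)/P(2)) = (1/4)·log₂((1/4)/(1/18)) = 0.54248
  Q(3)·log₂(Q(3)/P(3)) = (1/4)·log₂((1/4)/(1/36)) = 0.79248
  Q(4)·log₂(Q(4)/P(4)) = (1/4)·log₂((1/4)/(1/36)) = 0.79248

D_KL(Q||P) = -0.45752 + 0.54248 + 0.79248 + 0.79248 = 1.66992 ≈ 1.6699 bits

These are NOT equal (difference: 0.3398 bits). KL divergence is asymmetric: D_KL(P||Q) ≠ D_KL(Q||P) in general.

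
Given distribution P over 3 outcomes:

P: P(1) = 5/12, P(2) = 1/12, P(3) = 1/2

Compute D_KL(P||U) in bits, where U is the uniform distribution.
0.2600 bits

U(i) = 1/3 for all i

D_KL(P||U) = Σ P(x) log₂(P(x) / (1/3))
           = Σ P(x) log₂(P(x)) + log₂(3)
           = log₂(3) - H(P)

H(P) = -Σ P(x) log₂(P(x)):
  -P(1)·log₂(P(1)) = -(5/12)·log₂(5/12) = 0.52626
  -P(2)·log₂(P(2)) = -(1/12)·log₂(1/12) = 0.29875
  -P(3)·log₂(P(3)) = -(1/2)·log₂(1/2) = 0.50000
H(P) = 0.52626 + 0.29875 + 0.50000 = 1.32501 bits

log₂(3) = 1.58496 bits

D_KL(P||U) = 1.58496 - 1.32501 = 0.25995 ≈ 0.2600 bits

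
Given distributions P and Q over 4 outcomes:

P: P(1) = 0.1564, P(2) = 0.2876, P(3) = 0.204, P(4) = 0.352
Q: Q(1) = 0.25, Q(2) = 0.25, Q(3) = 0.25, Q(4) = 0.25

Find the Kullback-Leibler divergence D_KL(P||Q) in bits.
0.0662 bits

D_KL(P||Q) = Σ P(x) log₂(P(x)/Q(x))

Computing term by term:
  P(1)·log₂(P(1)/Q(1)) = 0.1564·log₂(0.1564/0.25) = -0.10583
  P(2)·log₂(P(2)/Q(2)) = 0.2876·log₂(0.2876/0.25) = 0.05813
  P(3)·log₂(P(3)/Q(3)) = 0.204·log₂(0.204/0.25) = -0.05985
  P(4)·log₂(P(4)/Q(4)) = 0.352·log₂(0.352/0.25) = 0.17376

D_KL(P||Q) = -0.10583 + 0.05813 - 0.05985 + 0.17376 = 0.06621 ≈ 0.0662 bits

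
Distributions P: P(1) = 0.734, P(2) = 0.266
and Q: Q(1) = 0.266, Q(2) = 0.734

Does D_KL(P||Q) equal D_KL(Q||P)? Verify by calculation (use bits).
D_KL(P||Q) = 0.6853 bits, D_KL(Q||P) = 0.6853 bits. Yes — for this pair D_KL(P||Q) = D_KL(Q||P).

D_KL(P||Q) = Σ P(x) log₂(P(x)/Q(x))

Computing term by term:
  P(1)·log₂(P(1)/Q(1)) = 0.734·log₂(0.734/0.266) = 1.07484
  P(2)·log₂(P(2)/Q(2)) = 0.266·log₂(0.266/0.734) = -0.38952

D_KL(P||Q) = 1.07484 - 0.38952 = 0.68532 ≈ 0.6853 bits

D_KL(Q||P) = Σ Q(x) log₂(Q(x)/P(x))

Computing term by term:
  Q(1)·log₂(Q(1)/P(1)) = 0.266·log₂(0.266/0.734) = -0.38952
  Q(2)·log₂(Q(2)/P(2)) = 0.734·log₂(0.734/0.266) = 1.07484

D_KL(Q||P) = -0.38952 + 1.07484 = 0.68532 ≈ 0.6853 bits

These ARE equal here. Q is P with outcomes relabeled (Q(1) = P(2), Q(2) = P(1)) by a relabeling that is its own inverse, so the two sums contain exactly the same terms in a different order. This is a special case — KL divergence is not symmetric in general: D_KL(P||Q) ≠ D_KL(Q||P) for most P, Q.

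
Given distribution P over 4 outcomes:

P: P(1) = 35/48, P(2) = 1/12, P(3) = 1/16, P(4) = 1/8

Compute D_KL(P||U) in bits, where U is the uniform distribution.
0.7440 bits

U(i) = 1/4 for all i

D_KL(P||U) = Σ P(x) log₂(P(x) / (1/4))
           = Σ P(x) log₂(P(x)) + log₂(4)
           = log₂(4) - H(P)

H(P) = -Σ P(x) log₂(P(x)):
  -P(1)·log₂(P(1)) = -(35/48)·log₂(35/48) = 0.33227
  -P(2)·log₂(P(2)) = -(1/12)·log₂(1/12) = 0.29875
  -P(3)·log₂(P(3)) = -(1/16)·log₂(1/16) = 0.25000
  -P(4)·log₂(P(4)) = -(1/8)·log₂(1/8) = 0.37500
H(P) = 0.33227 + 0.29875 + 0.25000 + 0.37500 = 1.25602 bits

log₂(4) = 2.00000 bits

D_KL(P||U) = 2.00000 - 1.25602 = 0.74398 ≈ 0.7440 bits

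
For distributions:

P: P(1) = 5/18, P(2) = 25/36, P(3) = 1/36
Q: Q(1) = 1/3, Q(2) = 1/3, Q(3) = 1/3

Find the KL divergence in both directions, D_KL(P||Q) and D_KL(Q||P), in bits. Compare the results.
D_KL(P||Q) = 0.5627 bits, D_KL(Q||P) = 0.9297 bits. D_KL(Q||P) is larger than D_KL(P||Q) by 0.3670 bits; the two directions differ.

D_KL(P||Q) = Σ P(x) log₂(P(x)/Q(x))

Computing term by term:
  P(1)·log₂(P(1)/Q(1)) = (5/18)·log₂((5/18)/(1/3)) = -0.07307
  P(2)·log₂(P(2)/Q(2)) = (25/36)·log₂((25/36)/(1/3)) = 0.73534
  P(3)·log₂(P(3)/Q(3)) = (1/36)·log₂((1/36)/(1/3)) = -0.09958

D_KL(P||Q) = -0.07307 + 0.73534 - 0.09958 = 0.56269 ≈ 0.5627 bits

D_KL(Q||P) = Σ Q(x) log₂(Q(x)/P(x))

Computing term by term:
  Q(1)·log₂(Q(1)/P(1)) = (1/3)·log₂((1/3)/(5/18)) = 0.08768
  Q(2)·log₂(Q(2)/P(2)) = (1/3)·log₂((1/3)/(25/36)) = -0.35296
  Q(3)·log₂(Q(3)/P(3)) = (1/3)·log₂((1/3)/(1/36)) = 1.19499

D_KL(Q||P) = 0.08768 - 0.35296 + 1.19499 = 0.92971 ≈ 0.9297 bits

These are NOT equal (difference: 0.3670 bits). KL divergence is asymmetric: D_KL(P||Q) ≠ D_KL(Q||P) in general.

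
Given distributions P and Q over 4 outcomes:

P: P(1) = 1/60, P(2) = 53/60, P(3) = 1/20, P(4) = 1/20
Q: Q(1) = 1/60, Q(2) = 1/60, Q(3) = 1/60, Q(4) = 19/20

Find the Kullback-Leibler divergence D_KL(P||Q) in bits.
4.9265 bits

D_KL(P||Q) = Σ P(x) log₂(P(x)/Q(x))

Computing term by term:
  P(1)·log₂(P(1)/Q(1)) = (1/60)·log₂((1/60)/(1/60)) = 0.00000
  P(2)·log₂(P(2)/Q(2)) = (53/60)·log₂((53/60)/(1/60)) = 5.05966
  P(3)·log₂(P(3)/Q(3)) = (1/20)·log₂((1/20)/(1/60)) = 0.07925
  P(4)·log₂(P(4)/Q(4)) = (1/20)·log₂((1/20)/(19/20)) = -0.21240

D_KL(P||Q) = 0.00000 + 5.05966 + 0.07925 - 0.21240 = 4.92651 ≈ 4.9265 bits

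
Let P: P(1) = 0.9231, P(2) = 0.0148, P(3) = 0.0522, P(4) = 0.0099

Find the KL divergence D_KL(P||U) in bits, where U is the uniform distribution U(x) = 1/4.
1.5152 bits

U(i) = 1/4 for all i

D_KL(P||U) = Σ P(x) log₂(P(x) / (1/4))
           = Σ P(x) log₂(P(x)) + log₂(4)
           = log₂(4) - H(P)

H(P) = -Σ P(x) log₂(P(x)):
  -P(1)·log₂(P(1)) = -(0.9231)·log₂(0.9231) = 0.10656
  -P(2)·log₂(P(2)) = -(0.0148)·log₂(0.0148) = 0.08996
  -P(3)·log₂(P(3)) = -(0.0522)·log₂(0.0522) = 0.22236
  -P(4)·log₂(P(4)) = -(0.0099)·log₂(0.0099) = 0.06592
H(P) = 0.10656 + 0.08996 + 0.22236 + 0.06592 = 0.48480 bits

log₂(4) = 2.00000 bits

D_KL(P||U) = 2.00000 - 0.48480 = 1.51520 ≈ 1.5152 bits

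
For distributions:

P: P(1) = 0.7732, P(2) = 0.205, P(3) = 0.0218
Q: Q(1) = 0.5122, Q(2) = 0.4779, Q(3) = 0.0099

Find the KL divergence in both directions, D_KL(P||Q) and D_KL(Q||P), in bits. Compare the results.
D_KL(P||Q) = 0.2339 bits, D_KL(Q||P) = 0.2680 bits. D_KL(Q||P) is larger than D_KL(P||Q) by 0.0341 bits; the two directions differ.

D_KL(P||Q) = Σ P(x) log₂(P(x)/Q(x))

Computing term by term:
  P(1)·log₂(P(1)/Q(1)) = 0.7732·log₂(0.7732/0.5122) = 0.45938
  P(2)·log₂(P(2)/Q(2)) = 0.205·log₂(0.205/0.4779) = -0.25032
  P(3)·log₂(P(3)/Q(3)) = 0.0218·log₂(0.0218/0.0099) = 0.02483

D_KL(P||Q) = 0.45938 - 0.25032 + 0.02483 = 0.23389 ≈ 0.2339 bits

D_KL(Q||P) = Σ Q(x) log₂(Q(x)/P(x))

Computing term by term:
  Q(1)·log₂(Q(1)/P(1)) = 0.5122·log₂(0.5122/0.7732) = -0.30432
  Q(2)·log₂(Q(2)/P(2)) = 0.4779·log₂(0.4779/0.205) = 0.58356
  Q(3)·log₂(Q(3)/P(3)) = 0.0099·log₂(0.0099/0.0218) = -0.01127

D_KL(Q||P) = -0.30432 + 0.58356 - 0.01127 = 0.26797 ≈ 0.2680 bits

These are NOT equal (difference: 0.0341 bits). KL divergence is asymmetric: D_KL(P||Q) ≠ D_KL(Q||P) in general.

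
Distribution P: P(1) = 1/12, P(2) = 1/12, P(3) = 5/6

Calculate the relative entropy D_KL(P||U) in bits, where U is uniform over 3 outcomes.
0.7683 bits

U(i) = 1/3 for all i

D_KL(P||U) = Σ P(x) log₂(P(x) / (1/3))
           = Σ P(x) log₂(P(x)) + log₂(3)
           = log₂(3) - H(P)

H(P) = -Σ P(x) log₂(P(x)):
  -P(1)·log₂(P(1)) = -(1/12)·log₂(1/12) = 0.29875
  -P(2)·log₂(P(2)) = -(1/12)·log₂(1/12) = 0.29875
  -P(3)·log₂(P(3)) = -(5/6)·log₂(5/6) = 0.21920
H(P) = 0.29875 + 0.29875 + 0.21920 = 0.81670 bits

log₂(3) = 1.58496 bits

D_KL(P||U) = 1.58496 - 0.81670 = 0.76826 ≈ 0.7683 bits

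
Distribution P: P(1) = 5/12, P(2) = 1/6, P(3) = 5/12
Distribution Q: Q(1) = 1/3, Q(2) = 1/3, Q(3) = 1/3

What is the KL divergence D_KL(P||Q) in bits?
0.1016 bits

D_KL(P||Q) = Σ P(x) log₂(P(x)/Q(x))

Computing term by term:
  P(1)·log₂(P(1)/Q(1)) = (5/12)·log₂((5/12)/(1/3)) = 0.13414
  P(2)·log₂(P(2)/Q(2)) = (1/6)·log₂((1/6)/(1/3)) = -0.16667
  P(3)·log₂(P(3)/Q(3)) = (5/12)·log₂((5/12)/(1/3)) = 0.13414

D_KL(P||Q) = 0.13414 - 0.16667 + 0.13414 = 0.10161 ≈ 0.1016 bits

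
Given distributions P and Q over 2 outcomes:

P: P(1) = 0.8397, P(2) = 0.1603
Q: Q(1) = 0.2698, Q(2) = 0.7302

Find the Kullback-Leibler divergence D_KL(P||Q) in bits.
1.0248 bits

D_KL(P||Q) = Σ P(x) log₂(P(x)/Q(x))

Computing term by term:
  P(1)·log₂(P(1)/Q(1)) = 0.8397·log₂(0.8397/0.2698) = 1.37541
  P(2)·log₂(P(2)/Q(2)) = 0.1603·log₂(0.1603/0.7302) = -0.35066

D_KL(P||Q) = 1.37541 - 0.35066 = 1.02475 ≈ 1.0248 bits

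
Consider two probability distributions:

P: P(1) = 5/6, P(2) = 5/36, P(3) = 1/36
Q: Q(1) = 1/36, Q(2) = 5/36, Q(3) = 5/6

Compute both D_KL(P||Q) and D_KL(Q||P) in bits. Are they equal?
D_KL(P||Q) = 3.9528 bits, D_KL(Q||P) = 3.9528 bits. Yes, in this case they are equal (although KL divergence is not symmetric in general).

D_KL(P||Q) = Σ P(x) log₂(P(x)/Q(x))

Computing term by term:
  P(1)·log₂(P(1)/Q(1)) = (5/6)·log₂((5/6)/(1/36)) = 4.08908
  P(2)·log₂(P(2)/Q(2)) = (5/36)·log₂((5/36)/(5/36)) = 0.00000
  P(3)·log₂(P(3)/Q(3)) = (1/36)·log₂((1/36)/(5/6)) = -0.13630

D_KL(P||Q) = 4.08908 + 0.00000 - 0.13630 = 3.95278 ≈ 3.9528 bits

D_KL(Q||P) = Σ Q(x) log₂(Q(x)/P(x))

Computing term by term:
  Q(1)·log₂(Q(1)/P(1)) = (1/36)·log₂((1/36)/(5/6)) = -0.13630
  Q(2)·log₂(Q(2)/P(2)) = (5/36)·log₂((5/36)/(5/36)) = 0.00000
  Q(3)·log₂(Q(3)/P(3)) = (5/6)·log₂((5/6)/(1/36)) = 4.08908

D_KL(Q||P) = -0.13630 + 0.00000 + 4.08908 = 3.95278 ≈ 3.9528 bits

These ARE equal here. Q is P with outcomes relabeled (Q(1) = P(3), Q(3) = P(1)) by a relabeling that is its own inverse, so the two sums contain exactly the same terms in a different order. This is a special case — KL divergence is not symmetric in general: D_KL(P||Q) ≠ D_KL(Q||P) for most P, Q.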